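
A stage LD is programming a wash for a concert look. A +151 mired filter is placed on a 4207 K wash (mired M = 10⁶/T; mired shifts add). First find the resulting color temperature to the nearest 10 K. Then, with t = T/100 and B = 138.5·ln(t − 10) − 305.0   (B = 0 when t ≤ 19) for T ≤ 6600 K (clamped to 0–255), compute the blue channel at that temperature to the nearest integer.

M_in = 10⁶/4207 = 237.70; M_out = 237.70 + (+151) = 388.70.
T_out = 10⁶/388.70 = 2572.7 K → 2570 K; t = 25.7.
B = 138.5·ln(25.7 − 10) − 305.0 = 138.5·ln 15.7 − 305.0 = 138.5·2.7537 − 305.0 = 76.382.
Rounded: 76.

76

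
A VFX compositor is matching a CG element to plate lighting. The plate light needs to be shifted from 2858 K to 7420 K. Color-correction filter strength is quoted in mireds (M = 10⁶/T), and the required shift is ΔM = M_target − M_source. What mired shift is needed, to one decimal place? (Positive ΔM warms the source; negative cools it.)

M_source = 10⁶/2858 = 349.895; M_target = 10⁶/7420 = 134.771.
ΔM = 134.771 − 349.895 = -215.124 → -215.1 mireds, a cooling shift.

-215.1 mireds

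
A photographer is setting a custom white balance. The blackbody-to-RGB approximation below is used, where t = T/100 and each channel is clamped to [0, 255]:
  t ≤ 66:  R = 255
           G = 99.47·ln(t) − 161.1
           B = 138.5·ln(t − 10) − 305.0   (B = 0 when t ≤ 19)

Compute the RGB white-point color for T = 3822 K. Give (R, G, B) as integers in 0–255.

t = 3822/100 = 38.22; the t ≤ 66 branch applies.
R = 255 by definition for t ≤ 66.
G = 99.47·ln 38.22 − 161.1 = 99.47·3.6434 − 161.1 = 201.305.
B = 138.5·ln(38.22 − 10) − 305.0 = 138.5·ln 28.22 − 305.0 = 138.5·3.3400 − 305.0 = 157.594.
Rounded: (255, 201, 158).

(255, 201, 158)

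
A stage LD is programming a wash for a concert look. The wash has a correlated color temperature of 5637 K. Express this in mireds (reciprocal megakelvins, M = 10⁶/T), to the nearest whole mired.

M = 10⁶ / 5637 = 177.399 → 177 mireds.

177 mireds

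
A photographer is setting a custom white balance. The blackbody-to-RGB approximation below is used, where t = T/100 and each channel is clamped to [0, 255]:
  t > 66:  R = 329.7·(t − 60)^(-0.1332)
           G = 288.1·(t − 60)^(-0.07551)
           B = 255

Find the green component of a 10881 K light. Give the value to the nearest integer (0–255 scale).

t = 10881/100 = 108.81; the t > 66 branch applies.
G = 288.1·(108.81 − 60)^(-0.07551) = 288.1·48.81^(-0.07551) = 288.1·0.74559 = 214.805.
Rounded: 215.

215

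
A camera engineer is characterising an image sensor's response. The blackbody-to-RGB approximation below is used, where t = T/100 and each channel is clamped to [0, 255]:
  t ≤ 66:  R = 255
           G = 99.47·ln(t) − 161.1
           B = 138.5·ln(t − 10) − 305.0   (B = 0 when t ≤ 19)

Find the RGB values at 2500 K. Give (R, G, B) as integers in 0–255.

(255, 159, 70)

t = 2500/100 = 25; the t ≤ 66 branch applies.
R = 255 by definition for t ≤ 66.
G = 99.47·ln 25 − 161.1 = 99.47·3.2189 − 161.1 = 159.082.
B = 138.5·ln(25 − 10) − 305.0 = 138.5·ln 15 − 305.0 = 138.5·2.7081 − 305.0 = 70.065.
Rounded: (255, 159, 70).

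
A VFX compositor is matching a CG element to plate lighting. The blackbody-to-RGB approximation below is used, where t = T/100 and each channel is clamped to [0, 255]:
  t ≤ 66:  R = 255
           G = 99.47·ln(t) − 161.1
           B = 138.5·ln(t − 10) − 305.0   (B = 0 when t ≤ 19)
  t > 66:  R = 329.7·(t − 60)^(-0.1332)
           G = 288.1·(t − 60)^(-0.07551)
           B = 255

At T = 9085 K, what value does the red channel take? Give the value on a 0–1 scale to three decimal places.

t = 9085/100 = 90.85; the t > 66 branch applies.
R = 329.7·(90.85 − 60)^(-0.1332) = 329.7·30.85^(-0.1332) = 329.7·0.63333 = 208.809.
On a 0–1 scale: 208.809/255 = 0.8189 → 0.819.

0.819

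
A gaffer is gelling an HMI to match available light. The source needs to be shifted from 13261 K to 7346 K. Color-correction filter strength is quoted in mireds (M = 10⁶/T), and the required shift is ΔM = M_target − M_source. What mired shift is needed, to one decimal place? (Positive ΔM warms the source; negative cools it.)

M_source = 10⁶/13261 = 75.409; M_target = 10⁶/7346 = 136.129.
ΔM = 136.129 − 75.409 = 60.719 → +60.7 mireds, a warming shift.

+60.7 mireds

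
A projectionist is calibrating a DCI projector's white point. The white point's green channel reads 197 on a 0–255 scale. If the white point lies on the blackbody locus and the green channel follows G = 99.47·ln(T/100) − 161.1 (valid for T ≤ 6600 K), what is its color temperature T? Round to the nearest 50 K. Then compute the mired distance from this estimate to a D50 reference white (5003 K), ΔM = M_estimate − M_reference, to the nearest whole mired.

+74 mireds

ln t = (197 + 161.1) / 99.47 = 3.6001.
t = e^3.6001 = 36.601.
T = 100·t = 3660 K → 3650 K to the nearest 50 K.
M_estimate = 10⁶/3650 = 273.97; M_reference = 10⁶/5003 = 199.88.
ΔM = 273.97 − 199.88 = 74.09 → +74 mireds.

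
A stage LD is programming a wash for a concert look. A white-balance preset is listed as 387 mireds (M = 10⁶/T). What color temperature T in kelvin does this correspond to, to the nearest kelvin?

2584 K

T = 10⁶ / 387 = 2583.98 K → 2584 K.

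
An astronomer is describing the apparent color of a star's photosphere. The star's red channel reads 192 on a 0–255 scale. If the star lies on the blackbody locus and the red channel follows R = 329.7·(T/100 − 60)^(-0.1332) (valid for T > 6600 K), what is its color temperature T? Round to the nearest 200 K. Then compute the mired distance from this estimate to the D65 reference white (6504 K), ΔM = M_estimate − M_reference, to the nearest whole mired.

(t − 60)^(-0.1332) = 192/329.7 = 0.58235.
t − 60 = 0.58235^(1/-0.1332) = 0.58235^(-7.508) = 57.929, so t = 117.929.
T = 100·t = 11793 K → 11800 K to the nearest 200 K.
M_estimate = 10⁶/11800 = 84.75; M_reference = 10⁶/6504 = 153.75.
ΔM = 84.75 − 153.75 = -69.01 → -69 mireds.

-69 mireds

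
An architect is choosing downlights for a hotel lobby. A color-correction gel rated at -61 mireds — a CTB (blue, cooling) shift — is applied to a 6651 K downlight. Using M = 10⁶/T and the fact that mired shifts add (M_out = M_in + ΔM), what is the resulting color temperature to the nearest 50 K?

11200 K

M_in = 10⁶/6651 = 150.35 mireds.
M_out = 150.35 + (-61) = 89.35 mireds.
T_out = 10⁶/89.35 = 11191.5 K → 11200 K.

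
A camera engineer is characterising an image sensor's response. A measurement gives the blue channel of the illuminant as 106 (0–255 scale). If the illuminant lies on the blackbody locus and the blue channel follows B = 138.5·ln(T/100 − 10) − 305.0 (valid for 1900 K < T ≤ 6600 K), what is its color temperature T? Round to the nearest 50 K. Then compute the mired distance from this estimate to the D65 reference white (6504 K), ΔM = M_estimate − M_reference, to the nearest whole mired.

ln(t − 10) = (106 + 305.0) / 138.5 = 2.9675.
t − 10 = e^2.9675 = 19.443, so t = 29.443.
T = 100·t = 2944 K → 2950 K to the nearest 50 K.
M_estimate = 10⁶/2950 = 338.98; M_reference = 10⁶/6504 = 153.75.
ΔM = 338.98 − 153.75 = 185.23 → +185 mireds.

+185 mireds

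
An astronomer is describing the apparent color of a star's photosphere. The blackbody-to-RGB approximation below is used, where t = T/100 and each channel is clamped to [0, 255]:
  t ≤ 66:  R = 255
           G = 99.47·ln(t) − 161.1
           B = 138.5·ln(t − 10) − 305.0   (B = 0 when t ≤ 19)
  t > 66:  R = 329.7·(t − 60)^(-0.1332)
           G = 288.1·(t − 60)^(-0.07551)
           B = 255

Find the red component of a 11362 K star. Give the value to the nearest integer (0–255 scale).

t = 11362/100 = 113.62; the t > 66 branch applies.
R = 329.7·(113.62 − 60)^(-0.1332) = 329.7·53.62^(-0.1332) = 329.7·0.58837 = 193.987.
Rounded: 194.

194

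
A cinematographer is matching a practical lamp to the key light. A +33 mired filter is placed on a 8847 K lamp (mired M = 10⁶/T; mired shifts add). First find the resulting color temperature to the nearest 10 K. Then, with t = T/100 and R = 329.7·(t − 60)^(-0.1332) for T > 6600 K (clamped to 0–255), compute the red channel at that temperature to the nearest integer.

M_in = 10⁶/8847 = 113.03; M_out = 113.03 + (+33) = 146.03.
T_out = 10⁶/146.03 = 6847.8 K → 6850 K; t = 68.5.
R = 329.7·(68.5 − 60)^(-0.1332) = 329.7·8.5^(-0.1332) = 329.7·0.75197 = 247.925.
Rounded: 248.

248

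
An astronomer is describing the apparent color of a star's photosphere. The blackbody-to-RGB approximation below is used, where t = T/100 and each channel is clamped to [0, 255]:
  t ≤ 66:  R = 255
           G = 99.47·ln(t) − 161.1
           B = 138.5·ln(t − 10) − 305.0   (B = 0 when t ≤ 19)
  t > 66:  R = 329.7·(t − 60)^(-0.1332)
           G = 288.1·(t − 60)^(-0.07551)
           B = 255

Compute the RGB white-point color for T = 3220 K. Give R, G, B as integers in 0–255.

t = 3220/100 = 32.2; the t ≤ 66 branch applies.
R = 255 by definition for t ≤ 66.
G = 99.47·ln 32.2 − 161.1 = 99.47·3.4720 − 161.1 = 184.257.
B = 138.5·ln(32.2 − 10) − 305.0 = 138.5·ln 22.2 − 305.0 = 138.5·3.1001 − 305.0 = 124.363.
Rounded: (255, 184, 124).

R=255, G=184, B=124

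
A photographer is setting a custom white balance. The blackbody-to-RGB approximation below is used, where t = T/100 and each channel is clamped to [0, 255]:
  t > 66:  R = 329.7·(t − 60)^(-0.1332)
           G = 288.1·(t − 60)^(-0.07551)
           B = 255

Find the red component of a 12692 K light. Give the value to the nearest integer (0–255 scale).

t = 12692/100 = 126.92; the t > 66 branch applies.
R = 329.7·(126.92 − 60)^(-0.1332) = 329.7·66.92^(-0.1332) = 329.7·0.57126 = 188.345.
Rounded: 188.

188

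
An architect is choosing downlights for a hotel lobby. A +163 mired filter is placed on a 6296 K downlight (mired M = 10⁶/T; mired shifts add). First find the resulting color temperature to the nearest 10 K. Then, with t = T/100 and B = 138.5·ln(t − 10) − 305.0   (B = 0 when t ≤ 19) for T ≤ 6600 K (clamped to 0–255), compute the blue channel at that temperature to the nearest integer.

M_in = 10⁶/6296 = 158.83; M_out = 158.83 + (+163) = 321.83.
T_out = 10⁶/321.83 = 3107.2 K → 3110 K; t = 31.1.
B = 138.5·ln(31.1 − 10) − 305.0 = 138.5·ln 21.1 − 305.0 = 138.5·3.0493 − 305.0 = 117.324.
Rounded: 117.

117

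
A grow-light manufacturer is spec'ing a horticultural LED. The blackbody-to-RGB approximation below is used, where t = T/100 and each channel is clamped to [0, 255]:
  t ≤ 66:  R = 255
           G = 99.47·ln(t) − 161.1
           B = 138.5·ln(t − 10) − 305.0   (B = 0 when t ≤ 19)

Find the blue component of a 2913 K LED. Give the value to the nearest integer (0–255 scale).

104

t = 2913/100 = 29.13; the t ≤ 66 branch applies.
B = 138.5·ln(29.13 − 10) − 305.0 = 138.5·ln 19.13 − 305.0 = 138.5·2.9513 − 305.0 = 103.749.
Rounded: 104.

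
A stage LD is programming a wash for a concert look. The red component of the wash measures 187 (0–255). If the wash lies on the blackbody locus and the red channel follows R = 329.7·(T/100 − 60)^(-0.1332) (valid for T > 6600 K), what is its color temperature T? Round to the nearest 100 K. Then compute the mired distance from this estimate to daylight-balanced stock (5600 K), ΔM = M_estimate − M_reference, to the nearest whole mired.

-102 mireds

(t − 60)^(-0.1332) = 187/329.7 = 0.56718.
t − 60 = 0.56718^(1/-0.1332) = 0.56718^(-7.508) = 70.620, so t = 130.620.
T = 100·t = 13062 K → 13100 K to the nearest 100 K.
M_estimate = 10⁶/13100 = 76.34; M_reference = 10⁶/5600 = 178.57.
ΔM = 76.34 − 178.57 = -102.24 → -102 mireds.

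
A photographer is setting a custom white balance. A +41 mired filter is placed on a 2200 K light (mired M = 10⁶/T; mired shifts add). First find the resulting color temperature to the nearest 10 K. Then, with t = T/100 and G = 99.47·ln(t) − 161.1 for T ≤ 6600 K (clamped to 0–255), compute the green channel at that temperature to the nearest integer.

138

M_in = 10⁶/2200 = 454.55; M_out = 454.55 + (+41) = 495.55.
T_out = 10⁶/495.55 = 2018.0 K → 2020 K; t = 20.2.
G = 99.47·ln 20.2 − 161.1 = 99.47·3.0057 − 161.1 = 137.875.
Rounded: 138.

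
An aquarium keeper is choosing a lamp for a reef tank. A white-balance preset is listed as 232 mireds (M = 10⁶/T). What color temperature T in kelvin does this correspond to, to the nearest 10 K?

T = 10⁶ / 232 = 4310.34 K → 4310 K.

4310 K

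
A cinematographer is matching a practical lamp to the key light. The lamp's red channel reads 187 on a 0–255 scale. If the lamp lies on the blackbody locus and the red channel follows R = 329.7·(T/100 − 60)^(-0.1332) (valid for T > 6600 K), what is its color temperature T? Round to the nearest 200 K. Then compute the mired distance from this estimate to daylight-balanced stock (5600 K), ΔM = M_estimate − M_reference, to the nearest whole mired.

(t − 60)^(-0.1332) = 187/329.7 = 0.56718.
t − 60 = 0.56718^(1/-0.1332) = 0.56718^(-7.508) = 70.620, so t = 130.620.
T = 100·t = 13062 K → 13000 K to the nearest 200 K.
M_estimate = 10⁶/13000 = 76.92; M_reference = 10⁶/5600 = 178.57.
ΔM = 76.92 − 178.57 = -101.65 → -102 mireds.

-102 mireds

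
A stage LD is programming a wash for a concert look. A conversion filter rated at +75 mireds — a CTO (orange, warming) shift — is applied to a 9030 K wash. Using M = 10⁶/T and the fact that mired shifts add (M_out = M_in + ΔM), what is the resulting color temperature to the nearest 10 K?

5380 K

M_in = 10⁶/9030 = 110.74 mireds.
M_out = 110.74 + (+75) = 185.74 mireds.
T_out = 10⁶/185.74 = 5383.8 K → 5380 K.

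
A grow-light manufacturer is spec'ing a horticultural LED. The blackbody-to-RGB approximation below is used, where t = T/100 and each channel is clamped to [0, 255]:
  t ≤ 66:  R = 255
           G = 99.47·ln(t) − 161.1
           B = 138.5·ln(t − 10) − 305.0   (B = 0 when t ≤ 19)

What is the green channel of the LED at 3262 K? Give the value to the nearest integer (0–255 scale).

186

t = 3262/100 = 32.62; the t ≤ 66 branch applies.
G = 99.47·ln 32.62 − 161.1 = 99.47·3.4849 − 161.1 = 185.546.
Rounded: 186.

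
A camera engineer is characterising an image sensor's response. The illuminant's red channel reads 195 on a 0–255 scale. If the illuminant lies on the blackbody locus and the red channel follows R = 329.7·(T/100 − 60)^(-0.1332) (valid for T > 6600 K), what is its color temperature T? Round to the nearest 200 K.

(t − 60)^(-0.1332) = 195/329.7 = 0.59145.
t − 60 = 0.59145^(1/-0.1332) = 0.59145^(-7.508) = 51.564, so t = 111.564.
T = 100·t = 11156 K → 11200 K to the nearest 200 K.

11200 K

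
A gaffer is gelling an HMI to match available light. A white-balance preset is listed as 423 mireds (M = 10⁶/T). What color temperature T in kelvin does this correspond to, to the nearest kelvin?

T = 10⁶ / 423 = 2364.07 K → 2364 K.

2364 K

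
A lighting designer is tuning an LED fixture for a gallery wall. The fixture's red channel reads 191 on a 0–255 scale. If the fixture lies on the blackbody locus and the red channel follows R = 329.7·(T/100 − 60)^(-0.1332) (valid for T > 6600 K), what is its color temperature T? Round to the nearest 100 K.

(t − 60)^(-0.1332) = 191/329.7 = 0.57931.
t − 60 = 0.57931^(1/-0.1332) = 0.57931^(-7.508) = 60.245, so t = 120.245.
T = 100·t = 12025 K → 12000 K to the nearest 100 K.

12000 K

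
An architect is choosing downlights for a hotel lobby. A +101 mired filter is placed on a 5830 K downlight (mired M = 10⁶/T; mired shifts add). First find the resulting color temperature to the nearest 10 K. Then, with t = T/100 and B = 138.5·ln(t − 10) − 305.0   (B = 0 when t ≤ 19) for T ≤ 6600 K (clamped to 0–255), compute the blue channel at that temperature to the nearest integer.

150

M_in = 10⁶/5830 = 171.53; M_out = 171.53 + (+101) = 272.53.
T_out = 10⁶/272.53 = 3669.4 K → 3670 K; t = 36.7.
B = 138.5·ln(36.7 − 10) − 305.0 = 138.5·ln 26.7 − 305.0 = 138.5·3.2847 − 305.0 = 149.926.
Rounded: 150.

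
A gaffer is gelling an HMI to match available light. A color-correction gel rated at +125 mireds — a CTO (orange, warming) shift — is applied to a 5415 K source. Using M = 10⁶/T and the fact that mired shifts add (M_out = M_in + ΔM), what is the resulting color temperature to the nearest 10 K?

M_in = 10⁶/5415 = 184.67 mireds.
M_out = 184.67 + (+125) = 309.67 mireds.
T_out = 10⁶/309.67 = 3229.2 K → 3230 K.

3230 K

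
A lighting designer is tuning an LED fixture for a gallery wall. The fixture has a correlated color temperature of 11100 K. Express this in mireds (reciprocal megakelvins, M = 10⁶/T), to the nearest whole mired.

90 mireds

M = 10⁶ / 11100 = 90.090 → 90 mireds.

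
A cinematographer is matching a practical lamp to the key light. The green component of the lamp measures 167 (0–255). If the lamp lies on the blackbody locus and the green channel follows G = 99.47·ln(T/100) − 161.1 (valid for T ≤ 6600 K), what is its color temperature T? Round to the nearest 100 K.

ln t = (167 + 161.1) / 99.47 = 3.2985.
t = e^3.2985 = 27.072.
T = 100·t = 2707 K → 2700 K to the nearest 100 K.

2700 K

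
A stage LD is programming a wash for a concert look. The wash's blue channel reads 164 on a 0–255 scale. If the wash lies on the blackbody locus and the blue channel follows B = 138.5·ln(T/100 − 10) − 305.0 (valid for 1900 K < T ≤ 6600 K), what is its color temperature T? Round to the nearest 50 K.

ln(t − 10) = (164 + 305.0) / 138.5 = 3.3863.
t − 10 = e^3.3863 = 29.556, so t = 39.556.
T = 100·t = 3956 K → 3950 K to the nearest 50 K.

3950 K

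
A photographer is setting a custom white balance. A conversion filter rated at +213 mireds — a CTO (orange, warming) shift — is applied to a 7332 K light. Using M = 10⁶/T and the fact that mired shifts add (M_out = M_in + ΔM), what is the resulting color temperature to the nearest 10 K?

M_in = 10⁶/7332 = 136.39 mireds.
M_out = 136.39 + (+213) = 349.39 mireds.
T_out = 10⁶/349.39 = 2862.1 K → 2860 K.

2860 K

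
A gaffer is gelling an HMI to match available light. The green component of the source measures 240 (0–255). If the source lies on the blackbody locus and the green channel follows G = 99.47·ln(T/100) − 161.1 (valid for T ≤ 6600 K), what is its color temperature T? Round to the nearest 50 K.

5650 K

ln t = (240 + 161.1) / 99.47 = 4.0324.
t = e^4.0324 = 56.394.
T = 100·t = 5639 K → 5650 K to the nearest 50 K.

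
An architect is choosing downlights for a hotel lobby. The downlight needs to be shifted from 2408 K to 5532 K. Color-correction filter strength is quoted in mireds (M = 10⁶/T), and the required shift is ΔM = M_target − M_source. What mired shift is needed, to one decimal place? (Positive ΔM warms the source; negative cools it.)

M_source = 10⁶/2408 = 415.282; M_target = 10⁶/5532 = 180.766.
ΔM = 180.766 − 415.282 = -234.516 → -234.5 mireds, a cooling shift.

-234.5 mireds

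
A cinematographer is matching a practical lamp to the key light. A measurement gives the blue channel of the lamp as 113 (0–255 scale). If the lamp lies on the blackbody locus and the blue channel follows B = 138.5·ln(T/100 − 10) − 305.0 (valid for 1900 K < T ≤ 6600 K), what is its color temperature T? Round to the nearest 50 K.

3050 K

ln(t − 10) = (113 + 305.0) / 138.5 = 3.0181.
t − 10 = e^3.0181 = 20.451, so t = 30.451.
T = 100·t = 3045 K → 3050 K to the nearest 50 K.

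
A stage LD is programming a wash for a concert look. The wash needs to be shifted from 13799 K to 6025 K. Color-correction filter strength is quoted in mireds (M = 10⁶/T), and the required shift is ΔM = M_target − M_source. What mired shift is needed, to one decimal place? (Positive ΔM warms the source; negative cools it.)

+93.5 mireds

M_source = 10⁶/13799 = 72.469; M_target = 10⁶/6025 = 165.975.
ΔM = 165.975 − 72.469 = 93.506 → +93.5 mireds, a warming shift.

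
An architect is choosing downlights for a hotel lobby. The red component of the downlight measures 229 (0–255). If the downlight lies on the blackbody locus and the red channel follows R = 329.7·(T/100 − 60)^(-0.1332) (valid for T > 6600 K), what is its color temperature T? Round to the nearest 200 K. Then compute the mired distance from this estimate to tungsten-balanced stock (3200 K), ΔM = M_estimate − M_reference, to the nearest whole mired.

(t − 60)^(-0.1332) = 229/329.7 = 0.69457.
t − 60 = 0.69457^(1/-0.1332) = 0.69457^(-7.508) = 15.428, so t = 75.428.
T = 100·t = 7543 K → 7600 K to the nearest 200 K.
M_estimate = 10⁶/7600 = 131.58; M_reference = 10⁶/3200 = 312.50.
ΔM = 131.58 − 312.50 = -180.92 → -181 mireds.

-181 mireds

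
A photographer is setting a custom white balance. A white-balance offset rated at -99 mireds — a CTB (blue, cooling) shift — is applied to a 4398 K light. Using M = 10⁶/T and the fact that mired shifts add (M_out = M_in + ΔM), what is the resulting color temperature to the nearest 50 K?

M_in = 10⁶/4398 = 227.38 mireds.
M_out = 227.38 + (-99) = 128.38 mireds.
T_out = 10⁶/128.38 = 7789.6 K → 7800 K.

7800 K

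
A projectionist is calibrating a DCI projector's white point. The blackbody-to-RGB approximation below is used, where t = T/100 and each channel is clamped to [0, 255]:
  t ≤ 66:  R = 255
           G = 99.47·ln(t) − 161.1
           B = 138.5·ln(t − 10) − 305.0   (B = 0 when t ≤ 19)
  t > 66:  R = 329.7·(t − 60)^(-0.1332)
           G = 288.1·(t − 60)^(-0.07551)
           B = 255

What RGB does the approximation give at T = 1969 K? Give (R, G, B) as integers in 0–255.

t = 1969/100 = 19.69; the t ≤ 66 branch applies.
R = 255 by definition for t ≤ 66.
G = 99.47·ln 19.69 − 161.1 = 99.47·2.9801 − 161.1 = 135.332.
B = 138.5·ln(19.69 − 10) − 305.0 = 138.5·ln 9.69 − 305.0 = 138.5·2.2711 − 305.0 = 9.547.
Rounded: (255, 135, 10).

(255, 135, 10)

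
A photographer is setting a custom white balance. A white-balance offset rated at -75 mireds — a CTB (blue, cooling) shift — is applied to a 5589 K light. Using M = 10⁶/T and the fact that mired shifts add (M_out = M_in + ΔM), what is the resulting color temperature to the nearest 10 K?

9620 K

M_in = 10⁶/5589 = 178.92 mireds.
M_out = 178.92 + (-75) = 103.92 mireds.
T_out = 10⁶/103.92 = 9622.5 K → 9620 K.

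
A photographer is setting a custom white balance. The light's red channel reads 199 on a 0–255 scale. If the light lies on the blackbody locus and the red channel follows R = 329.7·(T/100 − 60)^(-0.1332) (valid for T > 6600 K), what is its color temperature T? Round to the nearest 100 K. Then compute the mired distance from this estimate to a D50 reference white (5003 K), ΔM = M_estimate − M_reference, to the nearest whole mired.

(t − 60)^(-0.1332) = 199/329.7 = 0.60358.
t − 60 = 0.60358^(1/-0.1332) = 0.60358^(-7.508) = 44.273, so t = 104.273.
T = 100·t = 10427 K → 10400 K to the nearest 100 K.
M_estimate = 10⁶/10400 = 96.15; M_reference = 10⁶/5003 = 199.88.
ΔM = 96.15 − 199.88 = -103.73 → -104 mireds.

-104 mireds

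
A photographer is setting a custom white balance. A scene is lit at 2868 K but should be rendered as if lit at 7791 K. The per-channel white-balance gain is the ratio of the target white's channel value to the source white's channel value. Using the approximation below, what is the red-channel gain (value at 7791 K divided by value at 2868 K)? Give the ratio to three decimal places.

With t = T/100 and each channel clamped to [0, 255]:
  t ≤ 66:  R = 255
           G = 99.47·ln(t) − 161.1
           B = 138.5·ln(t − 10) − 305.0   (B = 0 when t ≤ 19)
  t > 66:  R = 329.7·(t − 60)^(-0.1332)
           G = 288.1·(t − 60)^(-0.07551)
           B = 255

0.880

At 2868 K (t = 28.68):
  R = 255 by definition for t ≤ 66.
At 7791 K (t = 77.91):
  R = 329.7·(77.91 − 60)^(-0.1332) = 329.7·17.91^(-0.1332) = 329.7·0.68091 = 224.495.
Gain = 224.495 / 255.000 = 0.8804 → 0.880.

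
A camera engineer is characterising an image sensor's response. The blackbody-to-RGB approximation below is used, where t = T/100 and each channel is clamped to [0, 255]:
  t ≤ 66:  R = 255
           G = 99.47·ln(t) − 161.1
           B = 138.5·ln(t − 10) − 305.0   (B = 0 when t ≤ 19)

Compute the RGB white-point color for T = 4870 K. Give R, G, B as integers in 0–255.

t = 4870/100 = 48.7; the t ≤ 66 branch applies.
R = 255 by definition for t ≤ 66.
G = 99.47·ln 48.7 − 161.1 = 99.47·3.8857 − 161.1 = 225.408.
B = 138.5·ln(48.7 − 10) − 305.0 = 138.5·ln 38.7 − 305.0 = 138.5·3.6558 − 305.0 = 201.334.
Rounded: (255, 225, 201).

R=255, G=225, B=201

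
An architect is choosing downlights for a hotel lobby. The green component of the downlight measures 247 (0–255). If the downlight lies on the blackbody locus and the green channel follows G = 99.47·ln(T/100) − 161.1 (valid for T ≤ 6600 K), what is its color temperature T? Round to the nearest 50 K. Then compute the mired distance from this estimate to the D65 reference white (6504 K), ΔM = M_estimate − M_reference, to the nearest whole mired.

ln t = (247 + 161.1) / 99.47 = 4.1027.
t = e^4.1027 = 60.506.
T = 100·t = 6051 K → 6050 K to the nearest 50 K.
M_estimate = 10⁶/6050 = 165.29; M_reference = 10⁶/6504 = 153.75.
ΔM = 165.29 − 153.75 = 11.54 → +12 mireds.

+12 mireds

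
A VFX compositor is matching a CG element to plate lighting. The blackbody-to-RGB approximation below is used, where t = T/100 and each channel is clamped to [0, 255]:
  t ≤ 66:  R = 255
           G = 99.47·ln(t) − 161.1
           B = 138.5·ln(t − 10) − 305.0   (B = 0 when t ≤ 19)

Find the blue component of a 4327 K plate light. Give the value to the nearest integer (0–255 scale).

180

t = 4327/100 = 43.27; the t ≤ 66 branch applies.
B = 138.5·ln(43.27 − 10) − 305.0 = 138.5·ln 33.27 − 305.0 = 138.5·3.5047 − 305.0 = 180.395.
Rounded: 180.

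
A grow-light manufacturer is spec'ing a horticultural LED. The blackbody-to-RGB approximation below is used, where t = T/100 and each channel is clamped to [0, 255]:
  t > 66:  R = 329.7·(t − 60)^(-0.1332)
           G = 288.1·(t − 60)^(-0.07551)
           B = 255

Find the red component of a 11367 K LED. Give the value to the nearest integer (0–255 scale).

t = 11367/100 = 113.67; the t > 66 branch applies.
R = 329.7·(113.67 − 60)^(-0.1332) = 329.7·53.67^(-0.1332) = 329.7·0.58830 = 193.963.
Rounded: 194.

194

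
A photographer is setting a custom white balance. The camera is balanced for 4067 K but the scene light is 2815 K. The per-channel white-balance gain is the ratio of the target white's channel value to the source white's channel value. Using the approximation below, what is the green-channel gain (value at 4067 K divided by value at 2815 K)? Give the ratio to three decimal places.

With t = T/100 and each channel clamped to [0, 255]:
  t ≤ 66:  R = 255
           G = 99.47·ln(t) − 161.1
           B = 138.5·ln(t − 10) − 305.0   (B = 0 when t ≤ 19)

1.214

At 2815 K (t = 28.15):
  G = 99.47·ln 28.15 − 161.1 = 99.47·3.3375 − 161.1 = 170.886.
At 4067 K (t = 40.67):
  G = 99.47·ln 40.67 − 161.1 = 99.47·3.7055 − 161.1 = 207.485.
Gain = 207.485 / 170.886 = 1.2142 → 1.214.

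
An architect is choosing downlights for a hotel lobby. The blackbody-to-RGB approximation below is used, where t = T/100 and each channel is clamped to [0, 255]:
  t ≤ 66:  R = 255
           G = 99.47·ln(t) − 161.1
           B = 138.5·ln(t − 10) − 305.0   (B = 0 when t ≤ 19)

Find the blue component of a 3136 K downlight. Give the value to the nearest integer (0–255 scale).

119

t = 3136/100 = 31.36; the t ≤ 66 branch applies.
B = 138.5·ln(31.36 − 10) − 305.0 = 138.5·ln 21.36 − 305.0 = 138.5·3.0615 − 305.0 = 119.021.
Rounded: 119.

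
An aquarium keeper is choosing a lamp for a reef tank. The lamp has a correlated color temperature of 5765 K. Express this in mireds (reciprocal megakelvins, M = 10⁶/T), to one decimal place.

M = 10⁶ / 5765 = 173.461 → 173.5 mireds.

173.5 mireds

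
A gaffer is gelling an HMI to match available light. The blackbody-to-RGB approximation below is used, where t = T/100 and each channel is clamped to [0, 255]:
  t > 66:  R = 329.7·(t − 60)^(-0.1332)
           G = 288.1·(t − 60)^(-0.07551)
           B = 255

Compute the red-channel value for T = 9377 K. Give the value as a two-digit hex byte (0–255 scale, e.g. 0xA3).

0xCE

t = 9377/100 = 93.77; the t > 66 branch applies.
R = 329.7·(93.77 − 60)^(-0.1332) = 329.7·33.77^(-0.1332) = 329.7·0.62575 = 206.309.
Rounded: 206; in hex, 0xCE.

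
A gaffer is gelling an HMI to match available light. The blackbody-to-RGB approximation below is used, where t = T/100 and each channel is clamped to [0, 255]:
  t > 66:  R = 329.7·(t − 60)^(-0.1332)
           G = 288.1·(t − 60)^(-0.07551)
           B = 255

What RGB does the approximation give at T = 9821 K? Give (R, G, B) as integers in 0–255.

t = 9821/100 = 98.21; the t > 66 branch applies.
R = 329.7·(98.21 − 60)^(-0.1332) = 329.7·38.21^(-0.1332) = 329.7·0.61554 = 202.942.
G = 288.1·(98.21 − 60)^(-0.07551) = 288.1·38.21^(-0.07551) = 288.1·0.75950 = 218.813.
B = 255 by definition for t > 66.
Rounded: (203, 219, 255).

(203, 219, 255)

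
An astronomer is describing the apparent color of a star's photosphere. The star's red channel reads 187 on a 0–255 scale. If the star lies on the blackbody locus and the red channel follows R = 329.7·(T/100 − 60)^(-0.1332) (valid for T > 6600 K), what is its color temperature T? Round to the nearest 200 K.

13000 K

(t − 60)^(-0.1332) = 187/329.7 = 0.56718.
t − 60 = 0.56718^(1/-0.1332) = 0.56718^(-7.508) = 70.620, so t = 130.620.
T = 100·t = 13062 K → 13000 K to the nearest 200 K.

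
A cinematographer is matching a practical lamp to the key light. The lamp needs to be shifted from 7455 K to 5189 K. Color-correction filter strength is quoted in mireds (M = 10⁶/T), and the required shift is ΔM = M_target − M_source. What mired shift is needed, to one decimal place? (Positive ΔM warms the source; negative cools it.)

M_source = 10⁶/7455 = 134.138; M_target = 10⁶/5189 = 192.715.
ΔM = 192.715 − 134.138 = 58.577 → +58.6 mireds, a warming shift.

+58.6 mireds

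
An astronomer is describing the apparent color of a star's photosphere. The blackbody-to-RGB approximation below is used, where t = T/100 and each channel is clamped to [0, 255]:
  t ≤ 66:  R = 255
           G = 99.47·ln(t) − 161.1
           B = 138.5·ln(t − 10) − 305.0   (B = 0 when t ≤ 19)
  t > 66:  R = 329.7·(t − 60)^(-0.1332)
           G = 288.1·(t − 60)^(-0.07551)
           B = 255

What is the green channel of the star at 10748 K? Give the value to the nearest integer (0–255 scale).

215

t = 10748/100 = 107.48; the t > 66 branch applies.
G = 288.1·(107.48 − 60)^(-0.07551) = 288.1·47.48^(-0.07551) = 288.1·0.74715 = 215.253.
Rounded: 215.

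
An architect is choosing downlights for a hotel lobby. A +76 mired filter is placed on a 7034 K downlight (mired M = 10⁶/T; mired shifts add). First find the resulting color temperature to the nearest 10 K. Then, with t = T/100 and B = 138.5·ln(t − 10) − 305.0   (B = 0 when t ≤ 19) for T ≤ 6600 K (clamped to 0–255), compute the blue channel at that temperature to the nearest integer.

191

M_in = 10⁶/7034 = 142.17; M_out = 142.17 + (+76) = 218.17.
T_out = 10⁶/218.17 = 4583.7 K → 4580 K; t = 45.8.
B = 138.5·ln(45.8 − 10) − 305.0 = 138.5·ln 35.8 − 305.0 = 138.5·3.5779 − 305.0 = 190.546.
Rounded: 191.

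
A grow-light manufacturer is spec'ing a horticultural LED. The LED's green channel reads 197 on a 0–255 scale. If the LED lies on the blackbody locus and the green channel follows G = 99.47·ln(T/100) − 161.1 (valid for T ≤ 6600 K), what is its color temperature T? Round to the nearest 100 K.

ln t = (197 + 161.1) / 99.47 = 3.6001.
t = e^3.6001 = 36.601.
T = 100·t = 3660 K → 3700 K to the nearest 100 K.

3700 K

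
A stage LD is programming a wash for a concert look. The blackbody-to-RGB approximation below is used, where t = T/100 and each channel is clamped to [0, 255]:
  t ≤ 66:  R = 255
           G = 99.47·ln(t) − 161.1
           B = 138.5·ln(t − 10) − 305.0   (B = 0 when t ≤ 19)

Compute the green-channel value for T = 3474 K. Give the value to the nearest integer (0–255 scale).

192

t = 3474/100 = 34.74; the t ≤ 66 branch applies.
G = 99.47·ln 34.74 − 161.1 = 99.47·3.5479 − 161.1 = 191.809.
Rounded: 192.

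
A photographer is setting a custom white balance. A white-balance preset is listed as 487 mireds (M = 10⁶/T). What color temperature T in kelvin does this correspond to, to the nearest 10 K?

2050 K

T = 10⁶ / 487 = 2053.39 K → 2050 K.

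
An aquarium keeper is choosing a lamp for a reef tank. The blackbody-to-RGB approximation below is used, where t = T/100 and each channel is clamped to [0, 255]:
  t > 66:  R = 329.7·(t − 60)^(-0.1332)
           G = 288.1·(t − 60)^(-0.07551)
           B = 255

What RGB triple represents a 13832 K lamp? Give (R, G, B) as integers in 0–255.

t = 13832/100 = 138.32; the t > 66 branch applies.
R = 329.7·(138.32 − 60)^(-0.1332) = 329.7·78.32^(-0.1332) = 329.7·0.55942 = 184.440.
G = 288.1·(138.32 − 60)^(-0.07551) = 288.1·78.32^(-0.07551) = 288.1·0.71944 = 207.270.
B = 255 by definition for t > 66.
Rounded: (184, 207, 255).

(184, 207, 255)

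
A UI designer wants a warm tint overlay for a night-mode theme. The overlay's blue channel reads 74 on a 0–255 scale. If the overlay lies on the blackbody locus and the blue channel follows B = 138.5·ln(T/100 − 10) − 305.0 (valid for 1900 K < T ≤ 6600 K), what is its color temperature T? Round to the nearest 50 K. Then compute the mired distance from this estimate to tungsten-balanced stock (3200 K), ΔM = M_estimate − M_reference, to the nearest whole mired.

+80 mireds

ln(t − 10) = (74 + 305.0) / 138.5 = 2.7365.
t − 10 = e^2.7365 = 15.432, so t = 25.432.
T = 100·t = 2543 K → 2550 K to the nearest 50 K.
M_estimate = 10⁶/2550 = 392.16; M_reference = 10⁶/3200 = 312.50.
ΔM = 392.16 − 312.50 = 79.66 → +80 mireds.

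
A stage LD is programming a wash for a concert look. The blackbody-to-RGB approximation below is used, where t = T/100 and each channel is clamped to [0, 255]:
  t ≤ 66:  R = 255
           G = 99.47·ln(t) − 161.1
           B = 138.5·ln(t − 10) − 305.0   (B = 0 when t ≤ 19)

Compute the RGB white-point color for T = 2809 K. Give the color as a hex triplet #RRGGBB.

t = 2809/100 = 28.09; the t ≤ 66 branch applies.
R = 255 by definition for t ≤ 66.
G = 99.47·ln 28.09 − 161.1 = 99.47·3.3354 − 161.1 = 170.674.
B = 138.5·ln(28.09 − 10) − 305.0 = 138.5·ln 18.09 − 305.0 = 138.5·2.8954 − 305.0 = 96.007.
Rounded: (255, 171, 96).
In hex: #FFAB60.

#FFAB60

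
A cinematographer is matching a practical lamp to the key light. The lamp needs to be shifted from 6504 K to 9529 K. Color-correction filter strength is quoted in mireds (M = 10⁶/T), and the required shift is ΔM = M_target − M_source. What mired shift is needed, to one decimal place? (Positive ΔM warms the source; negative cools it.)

M_source = 10⁶/6504 = 153.752; M_target = 10⁶/9529 = 104.943.
ΔM = 104.943 − 153.752 = -48.809 → -48.8 mireds, a cooling shift.

-48.8 mireds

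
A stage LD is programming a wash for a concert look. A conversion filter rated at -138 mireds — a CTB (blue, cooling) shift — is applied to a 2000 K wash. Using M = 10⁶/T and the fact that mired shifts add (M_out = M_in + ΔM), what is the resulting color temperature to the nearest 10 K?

2760 K

M_in = 10⁶/2000 = 500.00 mireds.
M_out = 500.00 + (-138) = 362.00 mireds.
T_out = 10⁶/362.00 = 2762.4 K → 2760 K.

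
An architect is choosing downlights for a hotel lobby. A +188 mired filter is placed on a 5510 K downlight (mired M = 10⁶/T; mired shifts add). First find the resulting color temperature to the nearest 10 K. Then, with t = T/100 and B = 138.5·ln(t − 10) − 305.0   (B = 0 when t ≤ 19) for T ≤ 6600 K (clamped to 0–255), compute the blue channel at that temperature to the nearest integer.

88

M_in = 10⁶/5510 = 181.49; M_out = 181.49 + (+188) = 369.49.
T_out = 10⁶/369.49 = 2706.4 K → 2710 K; t = 27.1.
B = 138.5·ln(27.1 − 10) − 305.0 = 138.5·ln 17.1 − 305.0 = 138.5·2.8391 − 305.0 = 88.212.
Rounded: 88.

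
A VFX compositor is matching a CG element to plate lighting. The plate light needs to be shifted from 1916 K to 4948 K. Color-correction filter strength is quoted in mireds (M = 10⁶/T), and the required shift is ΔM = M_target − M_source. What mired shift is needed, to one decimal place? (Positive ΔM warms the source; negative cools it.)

M_source = 10⁶/1916 = 521.921; M_target = 10⁶/4948 = 202.102.
ΔM = 202.102 − 521.921 = -319.819 → -319.8 mireds, a cooling shift.

-319.8 mireds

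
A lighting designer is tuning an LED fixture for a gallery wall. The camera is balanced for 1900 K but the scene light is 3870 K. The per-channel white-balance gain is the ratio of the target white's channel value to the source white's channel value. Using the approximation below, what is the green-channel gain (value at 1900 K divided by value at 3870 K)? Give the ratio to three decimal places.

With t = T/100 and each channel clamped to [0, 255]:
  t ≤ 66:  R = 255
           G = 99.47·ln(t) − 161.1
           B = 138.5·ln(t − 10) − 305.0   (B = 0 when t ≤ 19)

0.651

At 3870 K (t = 38.7):
  G = 99.47·ln 38.7 − 161.1 = 99.47·3.6558 − 161.1 = 202.546.
At 1900 K (t = 19):
  G = 99.47·ln 19 − 161.1 = 99.47·2.9444 − 161.1 = 131.783.
Gain = 131.783 / 202.546 = 0.6506 → 0.651.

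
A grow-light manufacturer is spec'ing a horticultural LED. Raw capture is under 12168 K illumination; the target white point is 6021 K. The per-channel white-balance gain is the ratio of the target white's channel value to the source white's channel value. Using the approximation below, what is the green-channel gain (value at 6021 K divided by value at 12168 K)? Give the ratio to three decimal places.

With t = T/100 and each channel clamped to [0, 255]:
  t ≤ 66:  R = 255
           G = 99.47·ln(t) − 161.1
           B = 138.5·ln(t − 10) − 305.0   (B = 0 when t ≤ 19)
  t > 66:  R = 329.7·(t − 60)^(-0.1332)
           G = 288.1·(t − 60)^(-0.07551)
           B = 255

At 12168 K (t = 121.68):
  G = 288.1·(121.68 − 60)^(-0.07551) = 288.1·61.68^(-0.07551) = 288.1·0.73253 = 211.042.
At 6021 K (t = 60.21):
  G = 99.47·ln 60.21 − 161.1 = 99.47·4.0978 − 161.1 = 246.512.
Gain = 246.512 / 211.042 = 1.1681 → 1.168.

1.168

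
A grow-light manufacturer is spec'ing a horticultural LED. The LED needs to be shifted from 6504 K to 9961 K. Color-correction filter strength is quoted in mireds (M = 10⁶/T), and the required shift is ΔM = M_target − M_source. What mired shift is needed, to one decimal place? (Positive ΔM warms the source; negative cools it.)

-53.4 mireds

M_source = 10⁶/6504 = 153.752; M_target = 10⁶/9961 = 100.392.
ΔM = 100.392 − 153.752 = -53.360 → -53.4 mireds, a cooling shift.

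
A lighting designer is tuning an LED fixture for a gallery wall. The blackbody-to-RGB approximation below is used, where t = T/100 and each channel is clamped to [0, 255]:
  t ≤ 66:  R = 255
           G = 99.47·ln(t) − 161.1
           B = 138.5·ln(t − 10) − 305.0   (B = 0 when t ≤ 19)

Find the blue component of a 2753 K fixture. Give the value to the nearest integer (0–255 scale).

t = 2753/100 = 27.53; the t ≤ 66 branch applies.
B = 138.5·ln(27.53 − 10) − 305.0 = 138.5·ln 17.53 − 305.0 = 138.5·2.8639 − 305.0 = 91.652.
Rounded: 92.

92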